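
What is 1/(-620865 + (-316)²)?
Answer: -1/521009 ≈ -1.9194e-6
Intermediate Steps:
1/(-620865 + (-316)²) = 1/(-620865 + 99856) = 1/(-521009) = -1/521009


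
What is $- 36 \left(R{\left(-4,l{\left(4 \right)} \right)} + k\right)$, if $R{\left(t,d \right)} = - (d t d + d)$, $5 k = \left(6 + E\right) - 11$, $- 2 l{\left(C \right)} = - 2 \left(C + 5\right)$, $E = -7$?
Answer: $- \frac{56268}{5} \approx -11254.0$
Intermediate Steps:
$l{\left(C \right)} = 5 + C$ ($l{\left(C \right)} = - \frac{\left(-2\right) \left(C + 5\right)}{2} = - \frac{\left(-2\right) \left(5 + C\right)}{2} = - \frac{-10 - 2 C}{2} = 5 + C$)
$k = - \frac{12}{5}$ ($k = \frac{\left(6 - 7\right) - 11}{5} = \frac{-1 - 11}{5} = \frac{1}{5} \left(-12\right) = - \frac{12}{5} \approx -2.4$)
$R{\left(t,d \right)} = - d - t d^{2}$ ($R{\left(t,d \right)} = - (t d^{2} + d) = - (d + t d^{2}) = - d - t d^{2}$)
$- 36 \left(R{\left(-4,l{\left(4 \right)} \right)} + k\right) = - 36 \left(- \left(5 + 4\right) \left(1 + \left(5 + 4\right) \left(-4\right)\right) - \frac{12}{5}\right) = - 36 \left(\left(-1\right) 9 \left(1 + 9 \left(-4\right)\right) - \frac{12}{5}\right) = - 36 \left(\left(-1\right) 9 \left(1 - 36\right) - \frac{12}{5}\right) = - 36 \left(\left(-1\right) 9 \left(-35\right) - \frac{12}{5}\right) = - 36 \left(315 - \frac{12}{5}\right) = \left(-36\right) \frac{1563}{5} = - \frac{56268}{5}$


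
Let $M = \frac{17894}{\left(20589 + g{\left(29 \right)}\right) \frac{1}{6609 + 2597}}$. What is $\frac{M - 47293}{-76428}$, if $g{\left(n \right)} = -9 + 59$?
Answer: $\frac{811348063}{1577397492} \approx 0.51436$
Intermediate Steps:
$g{\left(n \right)} = 50$
$M = \frac{164732164}{20639}$ ($M = \frac{17894}{\left(20589 + 50\right) \frac{1}{6609 + 2597}} = \frac{17894}{20639 \cdot \frac{1}{9206}} = \frac{17894}{\frac{20639}{9206}} = 17894 \cdot \frac{9206}{20639} = \frac{164732164}{20639} \approx 7981.6$)
$\frac{M - 47293}{-76428} = \frac{\frac{164732164}{20639} - 47293}{-76428} = \left(\frac{164732164}{20639} - 47293\right) \left(- \frac{1}{76428}\right) = \left(- \frac{811348063}{20639}\right) \left(- \frac{1}{76428}\right) = \frac{811348063}{1577397492}$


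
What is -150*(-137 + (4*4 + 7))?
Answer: 17100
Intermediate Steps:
-150*(-137 + (4*4 + 7)) = -150*(-137 + (16 + 7)) = -150*(-137 + 23) = -150*(-114) = 17100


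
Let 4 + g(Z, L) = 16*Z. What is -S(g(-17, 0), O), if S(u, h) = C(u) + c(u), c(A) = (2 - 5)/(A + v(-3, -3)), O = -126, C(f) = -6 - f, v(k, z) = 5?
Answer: -73173/271 ≈ -270.01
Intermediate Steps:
g(Z, L) = -4 + 16*Z
c(A) = -3/(5 + A) (c(A) = (2 - 5)/(A + 5) = -3/(5 + A))
S(u, h) = -6 - u - 3/(5 + u) (S(u, h) = (-6 - u) - 3/(5 + u) = -6 - u - 3/(5 + u))
-S(g(-17, 0), O) = -(-3 + (-6 - (-4 + 16*(-17)))*(5 + (-4 + 16*(-17))))/(5 + (-4 + 16*(-17))) = -(-3 + (-6 - (-4 - 272))*(5 + (-4 - 272)))/(5 + (-4 - 272)) = -(-3 + (-6 - 1*(-276))*(5 - 276))/(5 - 276) = -(-3 + (-6 + 276)*(-271))/(-271) = -(-1)*(-3 + 270*(-271))/271 = -(-1)*(-3 - 73170)/271 = -(-1)*(-73173)/271 = -1*73173/271 = -73173/271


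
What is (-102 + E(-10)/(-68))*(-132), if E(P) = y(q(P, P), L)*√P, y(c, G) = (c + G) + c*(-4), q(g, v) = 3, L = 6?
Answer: 13464 - 99*I*√10/17 ≈ 13464.0 - 18.416*I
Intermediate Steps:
y(c, G) = G - 3*c (y(c, G) = (G + c) - 4*c = G - 3*c)
E(P) = -3*√P (E(P) = (6 - 3*3)*√P = (6 - 9)*√P = -3*√P)
(-102 + E(-10)/(-68))*(-132) = (-102 - 3*I*√10/(-68))*(-132) = (-102 - 3*I*√10*(-1/68))*(-132) = (-102 + 3*I*√10/68)*(-132) = 13464 - 99*I*√10/17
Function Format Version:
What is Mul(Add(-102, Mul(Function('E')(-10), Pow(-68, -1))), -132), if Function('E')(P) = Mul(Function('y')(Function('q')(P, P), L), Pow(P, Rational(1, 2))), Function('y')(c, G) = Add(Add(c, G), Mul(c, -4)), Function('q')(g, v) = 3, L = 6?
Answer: Add(13464, Mul(Rational(-99, 17), I, Pow(10, Rational(1, 2)))) ≈ Add(13464., Mul(-18.416, I))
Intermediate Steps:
Function('y')(c, G) = Add(G, Mul(-3, c)) (Function('y')(c, G) = Add(Add(G, c), Mul(-4, c)) = Add(G, Mul(-3, c)))
Function('E')(P) = Mul(-3, Pow(P, Rational(1, 2))) (Function('E')(P) = Mul(Add(6, Mul(-3, 3)), Pow(P, Rational(1, 2))) = Mul(Add(6, -9), Pow(P, Rational(1, 2))) = Mul(-3, Pow(P, Rational(1, 2))))
Mul(Add(-102, Mul(Function('E')(-10), Pow(-68, -1))), -132) = Mul(Add(-102, Mul(Mul(-3, Pow(-10, Rational(1, 2))), Pow(-68, -1))), -132) = Mul(Add(-102, Mul(Mul(-3, Mul(I, Pow(10, Rational(1, 2)))), Rational(-1, 68))), -132) = Mul(Add(-102, Mul(Mul(-3, I, Pow(10, Rational(1, 2))), Rational(-1, 68))), -132) = Mul(Add(-102, Mul(Rational(3, 68), I, Pow(10, Rational(1, 2)))), -132) = Add(13464, Mul(Rational(-99, 17), I, Pow(10, Rational(1, 2))))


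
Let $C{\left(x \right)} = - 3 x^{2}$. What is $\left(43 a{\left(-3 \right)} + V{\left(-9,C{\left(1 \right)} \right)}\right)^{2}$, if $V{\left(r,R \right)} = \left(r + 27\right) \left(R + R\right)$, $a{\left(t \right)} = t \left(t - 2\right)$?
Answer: $288369$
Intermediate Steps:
$a{\left(t \right)} = t \left(-2 + t\right)$
$V{\left(r,R \right)} = 2 R \left(27 + r\right)$ ($V{\left(r,R \right)} = \left(27 + r\right) 2 R = 2 R \left(27 + r\right)$)
$\left(43 a{\left(-3 \right)} + V{\left(-9,C{\left(1 \right)} \right)}\right)^{2} = \left(43 \left(- 3 \left(-2 - 3\right)\right) + 2 \left(- 3 \cdot 1^{2}\right) \left(27 - 9\right)\right)^{2} = \left(43 \left(\left(-3\right) \left(-5\right)\right) + 2 \left(\left(-3\right) 1\right) 18\right)^{2} = \left(43 \cdot 15 + 2 \left(-3\right) 18\right)^{2} = \left(645 - 108\right)^{2} = 537^{2} = 288369$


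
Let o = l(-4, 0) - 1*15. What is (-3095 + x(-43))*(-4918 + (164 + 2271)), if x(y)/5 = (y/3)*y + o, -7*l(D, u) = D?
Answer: 4456985/21 ≈ 2.1224e+5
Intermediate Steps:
l(D, u) = -D/7
o = -101/7 (o = -⅐*(-4) - 1*15 = 4/7 - 15 = -101/7 ≈ -14.429)
x(y) = -505/7 + 5*y²/3 (x(y) = 5*((y/3)*y - 101/7) = 5*(y²/3 - 101/7) = 5*(-101/7 + y²/3) = -505/7 + 5*y²/3)
(-3095 + x(-43))*(-4918 + (164 + 2271)) = (-3095 + (-505/7 + (5/3)*(-43)²))*(-4918 + (164 + 2271)) = (-3095 + (-505/7 + (5/3)*1849))*(-4918 + 2435) = (-3095 + (-505/7 + 9245/3))*(-2483) = (-3095 + 63200/21)*(-2483) = -1795/21*(-2483) = 4456985/21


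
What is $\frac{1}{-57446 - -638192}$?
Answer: $\frac{1}{580746} \approx 1.7219 \cdot 10^{-6}$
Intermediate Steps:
$\frac{1}{-57446 - -638192} = \frac{1}{-57446 + 638192} = \frac{1}{580746}$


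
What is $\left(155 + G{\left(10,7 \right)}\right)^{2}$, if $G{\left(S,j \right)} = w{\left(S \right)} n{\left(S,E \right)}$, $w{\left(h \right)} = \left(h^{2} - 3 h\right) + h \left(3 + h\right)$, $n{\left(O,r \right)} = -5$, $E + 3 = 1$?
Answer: $714025$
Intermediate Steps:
$E = -2$ ($E = -3 + 1 = -2$)
$w{\left(h \right)} = h^{2} - 3 h + h \left(3 + h\right)$
$G{\left(S,j \right)} = - 10 S^{2}$ ($G{\left(S,j \right)} = 2 S^{2} \left(-5\right) = - 10 S^{2}$)
$\left(155 + G{\left(10,7 \right)}\right)^{2} = \left(155 - 10 \cdot 10^{2}\right)^{2} = \left(155 - 1000\right)^{2} = \left(-845\right)^{2} = 714025$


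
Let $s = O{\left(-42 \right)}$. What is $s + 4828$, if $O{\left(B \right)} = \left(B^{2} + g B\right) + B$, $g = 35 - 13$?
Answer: $5626$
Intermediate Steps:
$g = 22$
$O{\left(B \right)} = B^{2} + 23 B$ ($O{\left(B \right)} = \left(B^{2} + 22 B\right) + B = B^{2} + 23 B$)
$s = 798$ ($s = - 42 \left(23 - 42\right) = \left(-42\right) \left(-19\right) = 798$)
$s + 4828 = 798 + 4828 = 5626$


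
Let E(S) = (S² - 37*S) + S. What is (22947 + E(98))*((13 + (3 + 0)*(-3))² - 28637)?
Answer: -830667283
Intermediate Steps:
E(S) = S² - 36*S
(22947 + E(98))*((13 + (3 + 0)*(-3))² - 28637) = (22947 + 98*(-36 + 98))*((13 + (3 + 0)*(-3))² - 28637) = (22947 + 98*62)*((13 + 3*(-3))² - 28637) = (22947 + 6076)*((13 - 9)² - 28637) = 29023*(4² - 28637) = 29023*(16 - 28637) = 29023*(-28621) = -830667283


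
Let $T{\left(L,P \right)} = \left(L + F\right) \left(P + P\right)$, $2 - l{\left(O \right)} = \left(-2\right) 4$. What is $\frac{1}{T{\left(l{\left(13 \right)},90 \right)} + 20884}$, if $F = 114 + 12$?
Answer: $\frac{1}{45364} \approx 2.2044 \cdot 10^{-5}$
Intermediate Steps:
$F = 126$
$l{\left(O \right)} = 10$ ($l{\left(O \right)} = 2 - \left(-2\right) 4 = 2 - -8 = 2 + 8 = 10$)
$T{\left(L,P \right)} = 2 P \left(126 + L\right)$ ($T{\left(L,P \right)} = \left(L + 126\right) \left(P + P\right) = \left(126 + L\right) 2 P = 2 P \left(126 + L\right)$)
$\frac{1}{T{\left(l{\left(13 \right)},90 \right)} + 20884} = \frac{1}{2 \cdot 90 \left(126 + 10\right) + 20884} = \frac{1}{2 \cdot 90 \cdot 136 + 20884} = \frac{1}{24480 + 20884} = \frac{1}{45364}$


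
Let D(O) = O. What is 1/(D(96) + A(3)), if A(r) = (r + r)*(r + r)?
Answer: 1/132 ≈ 0.0075758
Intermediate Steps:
A(r) = 4*r**2 (A(r) = (2*r)*(2*r) = 4*r**2)
1/(D(96) + A(3)) = 1/(96 + 4*3**2) = 1/(96 + 4*9) = 1/(96 + 36) = 1/132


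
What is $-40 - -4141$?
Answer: $4101$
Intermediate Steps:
$-40 - -4141 = -40 + 4141 = 4101$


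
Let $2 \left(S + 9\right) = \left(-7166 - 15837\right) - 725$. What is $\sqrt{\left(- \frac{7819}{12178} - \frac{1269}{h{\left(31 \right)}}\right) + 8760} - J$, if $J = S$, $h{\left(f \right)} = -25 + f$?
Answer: $11873 + \frac{\sqrt{316919705723}}{6089} \approx 11965.0$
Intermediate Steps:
$S = -11873$ ($S = -9 + \frac{\left(-7166 - 15837\right) - 725}{2} = -9 + \frac{-23003 - 725}{2} = -9 + \frac{1}{2} \left(-23728\right) = -9 - 11864 = -11873$)
$J = -11873$
$\sqrt{\left(- \frac{7819}{12178} - \frac{1269}{h{\left(31 \right)}}\right) + 8760} - J = \sqrt{\left(- \frac{7819}{12178} - \frac{1269}{-25 + 31}\right) + 8760} - -11873 = \sqrt{\left(\left(-7819\right) \frac{1}{12178} - \frac{1269}{6}\right) + 8760} + 11873 = \sqrt{\left(- \frac{7819}{12178} - \frac{423}{2}\right) + 8760} + 11873 = \sqrt{- \frac{1291733}{6089} + 8760} + 11873 = \sqrt{\frac{52047907}{6089}} + 11873 = \frac{\sqrt{316919705723}}{6089} + 11873 = 11873 + \frac{\sqrt{316919705723}}{6089}$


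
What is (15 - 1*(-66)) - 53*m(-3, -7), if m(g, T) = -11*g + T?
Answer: -1297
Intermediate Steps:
m(g, T) = T - 11*g
(15 - 1*(-66)) - 53*m(-3, -7) = (15 - 1*(-66)) - 53*(-7 - 11*(-3)) = (15 + 66) - 53*(-7 + 33) = 81 - 53*26 = 81 - 1378 = -1297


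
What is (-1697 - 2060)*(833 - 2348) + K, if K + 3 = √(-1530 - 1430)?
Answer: 5691852 + 4*I*√185 ≈ 5.6919e+6 + 54.406*I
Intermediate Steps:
K = -3 + 4*I*√185 (K = -3 + √(-1530 - 1430) = -3 + √(-2960) = -3 + 4*I*√185 ≈ -3.0 + 54.406*I)
(-1697 - 2060)*(833 - 2348) + K = (-1697 - 2060)*(833 - 2348) + (-3 + 4*I*√185) = -3757*(-1515) + (-3 + 4*I*√185) = 5691855 + (-3 + 4*I*√185) = 5691852 + 4*I*√185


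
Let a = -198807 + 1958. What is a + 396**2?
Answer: -40033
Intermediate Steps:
a = -196849
a + 396**2 = -196849 + 396**2 = -196849 + 156816 = -40033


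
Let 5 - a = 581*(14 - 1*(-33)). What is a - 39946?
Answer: -67248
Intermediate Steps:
a = -27302 (a = 5 - 581*(14 - 1*(-33)) = 5 - 581*(14 + 33) = 5 - 581*47 = 5 - 1*27307 = 5 - 27307 = -27302)
a - 39946 = -27302 - 39946 = -67248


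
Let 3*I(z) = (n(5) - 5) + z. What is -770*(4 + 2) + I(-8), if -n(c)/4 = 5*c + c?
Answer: -13993/3 ≈ -4664.3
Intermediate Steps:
n(c) = -24*c (n(c) = -4*(5*c + c) = -24*c)
I(z) = -125/3 + z/3 (I(z) = ((-24*5 - 5) + z)/3 = ((-120 - 5) + z)/3 = (-125 + z)/3 = -125/3 + z/3)
-770*(4 + 2) + I(-8) = -770*(4 + 2) + (-125/3 + (⅓)*(-8)) = -770*6 + (-125/3 - 8/3) = -154*30 - 133/3 = -4620 - 133/3 = -13993/3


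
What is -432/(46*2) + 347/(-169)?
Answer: -26233/3887 ≈ -6.7489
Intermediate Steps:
-432/(46*2) + 347/(-169) = -432/92 + 347*(-1/169) = -432*1/92 - 347/169 = -108/23 - 347/169 = -26233/3887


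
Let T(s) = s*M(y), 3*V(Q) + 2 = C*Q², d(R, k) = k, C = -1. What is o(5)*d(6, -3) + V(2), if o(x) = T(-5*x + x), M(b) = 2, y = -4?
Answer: 118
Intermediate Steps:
V(Q) = -⅔ - Q²/3 (V(Q) = -⅔ + (-Q²)/3 = -⅔ - Q²/3)
T(s) = 2*s (T(s) = s*2 = 2*s)
o(x) = -8*x (o(x) = 2*(-5*x + x) = 2*(-4*x) = -8*x)
o(5)*d(6, -3) + V(2) = -8*5*(-3) + (-⅔ - ⅓*2²) = -40*(-3) + (-⅔ - ⅓*4) = 120 + (-⅔ - 4/3) = 120 - 2 = 118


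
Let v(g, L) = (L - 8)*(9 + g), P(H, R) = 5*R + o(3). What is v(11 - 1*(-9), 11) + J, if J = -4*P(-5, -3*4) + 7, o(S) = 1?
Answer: 330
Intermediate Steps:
P(H, R) = 1 + 5*R (P(H, R) = 5*R + 1 = 1 + 5*R)
v(g, L) = (-8 + L)*(9 + g)
J = 243 (J = -4*(1 + 5*(-3*4)) + 7 = -4*(1 + 5*(-12)) + 7 = -4*(1 - 60) + 7 = -4*(-59) + 7 = 236 + 7 = 243)
v(11 - 1*(-9), 11) + J = (-72 - 8*(11 - 1*(-9)) + 9*11 + 11*(11 - 1*(-9))) + 243 = (-72 - 8*(11 + 9) + 99 + 11*(11 + 9)) + 243 = (-72 - 8*20 + 99 + 11*20) + 243 = (-72 - 160 + 99 + 220) + 243 = 87 + 243 = 330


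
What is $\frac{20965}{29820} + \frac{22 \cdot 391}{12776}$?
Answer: $\frac{468179}{340161} \approx 1.3763$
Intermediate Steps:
$\frac{20965}{29820} + \frac{22 \cdot 391}{12776} = 20965 \cdot \frac{1}{29820} + 8602 \cdot \frac{1}{12776} = \frac{599}{852} + \frac{4301}{6388} = \frac{468179}{340161}$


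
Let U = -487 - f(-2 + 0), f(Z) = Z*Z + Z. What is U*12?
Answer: -5868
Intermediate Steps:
f(Z) = Z + Z**2 (f(Z) = Z**2 + Z = Z + Z**2)
U = -489 (U = -487 - (-2 + 0)*(1 + (-2 + 0)) = -487 - (-2)*(1 - 2) = -487 - (-2)*(-1) = -487 - 1*2 = -487 - 2 = -489)
U*12 = -489*12 = -5868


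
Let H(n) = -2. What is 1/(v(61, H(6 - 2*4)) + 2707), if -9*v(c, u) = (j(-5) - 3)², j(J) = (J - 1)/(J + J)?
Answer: 25/67659 ≈ 0.00036950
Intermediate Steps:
j(J) = (-1 + J)/(2*J) (j(J) = (-1 + J)/((2*J)) = (-1 + J)*(1/(2*J)) = (-1 + J)/(2*J))
v(c, u) = -16/25 (v(c, u) = -((½)*(-1 - 5)/(-5) - 3)²/9 = -((½)*(-⅕)*(-6) - 3)²/9 = -(⅗ - 3)²/9 = -(-12/5)²/9 = -⅑*144/25 = -16/25)
1/(v(61, H(6 - 2*4)) + 2707) = 1/(-16/25 + 2707) = 1/(67659/25) = 25/67659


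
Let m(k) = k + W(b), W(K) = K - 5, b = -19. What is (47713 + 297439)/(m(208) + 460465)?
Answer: 345152/460649 ≈ 0.74927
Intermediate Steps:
W(K) = -5 + K
m(k) = -24 + k (m(k) = k + (-5 - 19) = k - 24 = -24 + k)
(47713 + 297439)/(m(208) + 460465) = (47713 + 297439)/((-24 + 208) + 460465) = 345152/(184 + 460465) = 345152/460649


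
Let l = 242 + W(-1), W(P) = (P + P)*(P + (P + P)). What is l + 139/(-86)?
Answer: 21189/86 ≈ 246.38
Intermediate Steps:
W(P) = 6*P² (W(P) = (2*P)*(P + 2*P) = (2*P)*(3*P) = 6*P²)
l = 248 (l = 242 + 6*(-1)² = 242 + 6*1 = 242 + 6 = 248)
l + 139/(-86) = 248 + 139/(-86) = 248 + 139*(-1/86) = 248 - 139/86 = 21189/86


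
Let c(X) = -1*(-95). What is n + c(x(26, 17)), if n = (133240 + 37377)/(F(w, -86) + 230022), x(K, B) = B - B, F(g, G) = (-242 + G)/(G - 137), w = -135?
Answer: 4911094821/51295234 ≈ 95.742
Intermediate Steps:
F(g, G) = (-242 + G)/(-137 + G)
x(K, B) = 0
c(X) = 95
n = 38047591/51295234 (n = (133240 + 37377)/((-242 - 86)/(-137 - 86) + 230022) = 170617/(-328/(-223) + 230022) = 170617/(-1/223*(-328) + 230022) = 170617/(328/223 + 230022) = 170617/(51295234/223) = 170617*(223/51295234) = 38047591/51295234 ≈ 0.74174)
n + c(x(26, 17)) = 38047591/51295234 + 95 = 4911094821/51295234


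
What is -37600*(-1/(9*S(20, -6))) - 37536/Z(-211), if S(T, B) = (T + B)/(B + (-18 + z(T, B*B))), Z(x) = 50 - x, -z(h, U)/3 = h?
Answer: -731104/29 ≈ -25210.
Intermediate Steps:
z(h, U) = -3*h
S(T, B) = (B + T)/(-18 + B - 3*T) (S(T, B) = (T + B)/(B + (-18 - 3*T)) = (B + T)/(-18 + B - 3*T))
-37600*(-1/(9*S(20, -6))) - 37536/Z(-211) = -37600*(-(-18 - 6 - 3*20)/(9*(-6 + 20))) - 37536/(50 - 1*(-211)) = -37600/((-9*14/(-18 - 6 - 60))) - 37536/(50 + 211) = -37600/((-9*14/(-84))) - 37536/261 = -37600/((-(-3)*14/28)) - 37536*1/261 = -37600/((-9*(-⅙))) - 12512/87 = -37600/3/2 - 12512/87 = -37600*⅔ - 12512/87 = -75200/3 - 12512/87 = -731104/29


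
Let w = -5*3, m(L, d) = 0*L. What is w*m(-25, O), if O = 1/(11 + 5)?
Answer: 0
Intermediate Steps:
O = 1/16 ≈ 0.062500
m(L, d) = 0
w = -15
w*m(-25, O) = -15*0 = 0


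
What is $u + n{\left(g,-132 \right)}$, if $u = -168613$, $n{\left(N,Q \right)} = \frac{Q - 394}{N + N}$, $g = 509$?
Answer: $- \frac{85824280}{509} \approx -1.6861 \cdot 10^{5}$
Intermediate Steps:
$n{\left(N,Q \right)} = \frac{-394 + Q}{2 N}$
$u + n{\left(g,-132 \right)} = -168613 + \frac{-394 - 132}{2 \cdot 509} = -168613 + \frac{1}{2} \cdot \frac{1}{509} \left(-526\right) = -168613 - \frac{263}{509} = - \frac{85824280}{509}$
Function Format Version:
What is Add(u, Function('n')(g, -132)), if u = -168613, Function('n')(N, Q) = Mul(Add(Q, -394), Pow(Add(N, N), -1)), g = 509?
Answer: Rational(-85824280, 509) ≈ -1.6861e+5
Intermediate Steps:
Function('n')(N, Q) = Mul(Rational(1, 2), Pow(N, -1), Add(-394, Q)) (Function('n')(N, Q) = Mul(Add(-394, Q), Pow(Mul(2, N), -1)) = Mul(Add(-394, Q), Mul(Rational(1, 2), Pow(N, -1))) = Mul(Rational(1, 2), Pow(N, -1), Add(-394, Q)))
Add(u, Function('n')(g, -132)) = Add(-168613, Mul(Rational(1, 2), Pow(509, -1), Add(-394, -132))) = Add(-168613, Mul(Rational(1, 2), Rational(1, 509), -526)) = Add(-168613, Rational(-263, 509)) = Rational(-85824280, 509)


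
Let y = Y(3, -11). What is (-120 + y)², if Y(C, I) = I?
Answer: 17161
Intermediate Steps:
y = -11
(-120 + y)² = (-120 - 11)² = (-131)² = 17161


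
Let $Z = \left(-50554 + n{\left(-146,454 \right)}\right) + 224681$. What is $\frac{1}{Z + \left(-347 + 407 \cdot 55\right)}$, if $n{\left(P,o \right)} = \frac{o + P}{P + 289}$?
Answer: $\frac{13}{2550173} \approx 5.0977 \cdot 10^{-6}$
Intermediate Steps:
$n{\left(P,o \right)} = \frac{P + o}{289 + P}$
$Z = \frac{2263679}{13}$ ($Z = \left(-50554 + \frac{-146 + 454}{289 - 146}\right) + 224681 = \left(-50554 + \frac{1}{143} \cdot 308\right) + 224681 = \left(-50554 + \frac{28}{13}\right) + 224681 = - \frac{657174}{13} + 224681 = \frac{2263679}{13} \approx 1.7413 \cdot 10^{5}$)
$\frac{1}{Z + \left(-347 + 407 \cdot 55\right)} = \frac{1}{\frac{2263679}{13} + \left(-347 + 407 \cdot 55\right)} = \frac{1}{\frac{2263679}{13} + \left(-347 + 22385\right)} = \frac{1}{\frac{2263679}{13} + 22038} = \frac{1}{\frac{2550173}{13}} = \frac{13}{2550173}$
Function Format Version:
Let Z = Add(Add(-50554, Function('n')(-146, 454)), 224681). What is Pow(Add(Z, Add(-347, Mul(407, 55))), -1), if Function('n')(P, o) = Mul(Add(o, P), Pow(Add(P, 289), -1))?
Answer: Rational(13, 2550173) ≈ 5.0977e-6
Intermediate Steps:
Function('n')(P, o) = Mul(Pow(Add(289, P), -1), Add(P, o)) (Function('n')(P, o) = Mul(Add(P, o), Pow(Add(289, P), -1)) = Mul(Pow(Add(289, P), -1), Add(P, o)))
Z = Rational(2263679, 13) (Z = Add(Add(-50554, Mul(Pow(Add(289, -146), -1), Add(-146, 454))), 224681) = Add(Add(-50554, Mul(Pow(143, -1), 308)), 224681) = Add(Add(-50554, Mul(Rational(1, 143), 308)), 224681) = Add(Add(-50554, Rational(28, 13)), 224681) = Add(Rational(-657174, 13), 224681) = Rational(2263679, 13) ≈ 1.7413e+5)
Pow(Add(Z, Add(-347, Mul(407, 55))), -1) = Pow(Add(Rational(2263679, 13), Add(-347, Mul(407, 55))), -1) = Pow(Add(Rational(2263679, 13), Add(-347, 22385)), -1) = Pow(Add(Rational(2263679, 13), 22038), -1) = Pow(Rational(2550173, 13), -1) = Rational(13, 2550173)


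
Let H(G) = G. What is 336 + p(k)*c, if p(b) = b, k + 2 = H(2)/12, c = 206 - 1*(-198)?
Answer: -1214/3 ≈ -404.67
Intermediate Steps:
c = 404 (c = 206 + 198 = 404)
k = -11/6 (k = -2 + 2/12 = -2 + 2*(1/12) = -2 + ⅙ = -11/6 ≈ -1.8333)
336 + p(k)*c = 336 - 11/6*404 = 336 - 2222/3 = -1214/3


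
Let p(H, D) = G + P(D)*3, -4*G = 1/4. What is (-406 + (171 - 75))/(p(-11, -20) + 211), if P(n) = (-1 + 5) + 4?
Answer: -4960/3759 ≈ -1.3195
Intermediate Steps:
P(n) = 8 (P(n) = 4 + 4 = 8)
G = -1/16 (G = -¼/4 = -¼*¼ = -1/16 ≈ -0.062500)
p(H, D) = 383/16 (p(H, D) = -1/16 + 8*3 = -1/16 + 24 = 383/16)
(-406 + (171 - 75))/(p(-11, -20) + 211) = (-406 + (171 - 75))/(383/16 + 211) = (-406 + 96)/(3759/16) = -310*16/3759 = -4960/3759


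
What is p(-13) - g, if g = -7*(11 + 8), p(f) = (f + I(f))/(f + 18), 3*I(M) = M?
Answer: 1943/15 ≈ 129.53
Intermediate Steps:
I(M) = M/3
p(f) = 4*f/(3*(18 + f)) (p(f) = (f + f/3)/(f + 18) = (4*f/3)/(18 + f) = 4*f/(3*(18 + f)))
g = -133 (g = -7*19 = -133)
p(-13) - g = (4/3)*(-13)/(18 - 13) - 1*(-133) = (4/3)*(-13)/5 + 133 = (4/3)*(-13)*(1/5) + 133 = -52/15 + 133 = 1943/15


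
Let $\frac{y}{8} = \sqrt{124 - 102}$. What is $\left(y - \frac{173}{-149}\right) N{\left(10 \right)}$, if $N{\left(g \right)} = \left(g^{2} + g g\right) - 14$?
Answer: $\frac{32178}{149} + 1488 \sqrt{22} \approx 7195.3$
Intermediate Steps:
$y = 8 \sqrt{22}$ ($y = 8 \sqrt{124 - 102} = 8 \sqrt{22} \approx 37.523$)
$N{\left(g \right)} = -14 + 2 g^{2}$ ($N{\left(g \right)} = \left(g^{2} + g^{2}\right) - 14 = 2 g^{2} - 14 = -14 + 2 g^{2}$)
$\left(y - \frac{173}{-149}\right) N{\left(10 \right)} = \left(8 \sqrt{22} - \frac{173}{-149}\right) \left(-14 + 2 \cdot 10^{2}\right) = \left(8 \sqrt{22} - - \frac{173}{149}\right) \left(-14 + 2 \cdot 100\right) = \left(8 \sqrt{22} + \frac{173}{149}\right) \left(-14 + 200\right) = \left(\frac{173}{149} + 8 \sqrt{22}\right) 186 = \frac{32178}{149} + 1488 \sqrt{22}$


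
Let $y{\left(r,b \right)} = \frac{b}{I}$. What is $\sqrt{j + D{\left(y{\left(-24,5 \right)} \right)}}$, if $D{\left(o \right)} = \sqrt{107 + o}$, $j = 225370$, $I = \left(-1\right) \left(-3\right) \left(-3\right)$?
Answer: $\frac{\sqrt{2028330 + 3 \sqrt{958}}}{3} \approx 474.74$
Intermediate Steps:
$I = -9$ ($I = 3 \left(-3\right) = -9$)
$y{\left(r,b \right)} = - \frac{b}{9}$ ($y{\left(r,b \right)} = \frac{b}{-9} = b \left(- \frac{1}{9}\right) = - \frac{b}{9}$)
$\sqrt{j + D{\left(y{\left(-24,5 \right)} \right)}} = \sqrt{225370 + \sqrt{107 - \frac{5}{9}}} = \sqrt{225370 + \sqrt{\frac{958}{9}}} = \sqrt{225370 + \frac{\sqrt{958}}{3}}$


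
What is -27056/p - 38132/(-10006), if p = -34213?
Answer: 787666226/171167639 ≈ 4.6017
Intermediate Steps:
-27056/p - 38132/(-10006) = -27056/(-34213) - 38132/(-10006) = -27056*(-1/34213) - 38132*(-1/10006) = 27056/34213 + 19066/5003 = 787666226/171167639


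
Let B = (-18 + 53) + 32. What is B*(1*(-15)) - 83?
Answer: -1088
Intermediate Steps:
B = 67 (B = 35 + 32 = 67)
B*(1*(-15)) - 83 = 67*(1*(-15)) - 83 = 67*(-15) - 83 = -1005 - 83 = -1088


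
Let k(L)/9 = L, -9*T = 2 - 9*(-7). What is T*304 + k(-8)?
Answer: -20408/9 ≈ -2267.6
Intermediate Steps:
T = -65/9 (T = -(2 - 9*(-7))/9 = -(2 + 63)/9 = -1/9*65 = -65/9 ≈ -7.2222)
k(L) = 9*L
T*304 + k(-8) = -65/9*304 + 9*(-8) = -19760/9 - 72 = -20408/9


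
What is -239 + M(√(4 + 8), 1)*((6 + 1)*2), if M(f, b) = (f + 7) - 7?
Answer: -239 + 28*√3 ≈ -190.50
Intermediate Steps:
M(f, b) = f (M(f, b) = (7 + f) - 7 = f)
-239 + M(√(4 + 8), 1)*((6 + 1)*2) = -239 + √(4 + 8)*((6 + 1)*2) = -239 + √12*(7*2) = -239 + (2*√3)*14 = -239 + 28*√3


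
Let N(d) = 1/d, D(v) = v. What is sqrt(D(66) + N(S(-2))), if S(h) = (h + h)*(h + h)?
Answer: sqrt(1057)/4 ≈ 8.1279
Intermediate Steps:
S(h) = 4*h**2 (S(h) = (2*h)*(2*h) = 4*h**2)
N(d) = 1/d
sqrt(D(66) + N(S(-2))) = sqrt(66 + 1/(4*(-2)**2)) = sqrt(66 + 1/(4*4)) = sqrt(66 + 1/16) = sqrt(1057/16) = sqrt(1057)/4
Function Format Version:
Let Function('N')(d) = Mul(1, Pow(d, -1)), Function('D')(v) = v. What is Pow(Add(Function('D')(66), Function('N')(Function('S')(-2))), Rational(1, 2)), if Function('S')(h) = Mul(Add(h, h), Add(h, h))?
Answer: Mul(Rational(1, 4), Pow(1057, Rational(1, 2))) ≈ 8.1279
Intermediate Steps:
Function('S')(h) = Mul(4, Pow(h, 2)) (Function('S')(h) = Mul(Mul(2, h), Mul(2, h)) = Mul(4, Pow(h, 2)))
Function('N')(d) = Pow(d, -1)
Pow(Add(Function('D')(66), Function('N')(Function('S')(-2))), Rational(1, 2)) = Pow(Add(66, Pow(Mul(4, Pow(-2, 2)), -1)), Rational(1, 2)) = Pow(Add(66, Pow(Mul(4, 4), -1)), Rational(1, 2)) = Pow(Add(66, Pow(16, -1)), Rational(1, 2)) = Pow(Add(66, Rational(1, 16)), Rational(1, 2)) = Pow(Rational(1057, 16), Rational(1, 2)) = Mul(Rational(1, 4), Pow(1057, Rational(1, 2)))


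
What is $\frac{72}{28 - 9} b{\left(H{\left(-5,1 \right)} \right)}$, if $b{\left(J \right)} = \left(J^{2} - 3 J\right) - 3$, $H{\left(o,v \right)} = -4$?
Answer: $\frac{1800}{19} \approx 94.737$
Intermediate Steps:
$b{\left(J \right)} = -3 + J^{2} - 3 J$
$\frac{72}{28 - 9} b{\left(H{\left(-5,1 \right)} \right)} = \frac{72}{28 - 9} \left(-3 + \left(-4\right)^{2} - -12\right) = \frac{72}{19} \left(-3 + 16 + 12\right) = 72 \cdot \frac{1}{19} \cdot 25 = \frac{72}{19} \cdot 25 = \frac{1800}{19}$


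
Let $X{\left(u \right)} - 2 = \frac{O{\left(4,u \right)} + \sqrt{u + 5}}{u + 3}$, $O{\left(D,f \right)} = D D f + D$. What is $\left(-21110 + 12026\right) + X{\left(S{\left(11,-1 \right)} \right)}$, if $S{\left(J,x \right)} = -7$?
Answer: $-9055 - \frac{i \sqrt{2}}{4} \approx -9055.0 - 0.35355 i$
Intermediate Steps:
$O{\left(D,f \right)} = D + f D^{2}$ ($O{\left(D,f \right)} = D^{2} f + D = f D^{2} + D = D + f D^{2}$)
$X{\left(u \right)} = 2 + \frac{4 + \sqrt{5 + u} + 16 u}{3 + u}$ ($X{\left(u \right)} = 2 + \frac{4 \left(1 + 4 u\right) + \sqrt{u + 5}}{u + 3} = 2 + \frac{\left(4 + 16 u\right) + \sqrt{5 + u}}{3 + u} = 2 + \frac{4 + \sqrt{5 + u} + 16 u}{3 + u}$)
$\left(-21110 + 12026\right) + X{\left(S{\left(11,-1 \right)} \right)} = \left(-21110 + 12026\right) + \frac{10 + \sqrt{5 - 7} + 18 \left(-7\right)}{3 - 7} = -9084 + \frac{10 + \sqrt{-2} - 126}{-4} = -9084 - \frac{10 + i \sqrt{2} - 126}{4} = -9084 - \frac{-116 + i \sqrt{2}}{4} = -9084 + \left(29 - \frac{i \sqrt{2}}{4}\right) = -9055 - \frac{i \sqrt{2}}{4}$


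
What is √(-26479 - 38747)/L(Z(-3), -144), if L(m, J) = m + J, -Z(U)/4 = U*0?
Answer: -I*√65226/144 ≈ -1.7736*I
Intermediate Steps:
Z(U) = 0 (Z(U) = -4*U*0 = -4*0 = 0)
L(m, J) = J + m
√(-26479 - 38747)/L(Z(-3), -144) = √(-26479 - 38747)/(-144 + 0) = √(-65226)/(-144) = (I*√65226)*(-1/144) = -I*√65226/144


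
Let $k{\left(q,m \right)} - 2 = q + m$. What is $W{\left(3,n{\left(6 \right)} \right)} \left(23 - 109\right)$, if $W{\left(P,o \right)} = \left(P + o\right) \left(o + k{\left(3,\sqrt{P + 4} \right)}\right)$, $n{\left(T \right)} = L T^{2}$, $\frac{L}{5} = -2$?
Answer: $-10899210 + 30702 \sqrt{7} \approx -1.0818 \cdot 10^{7}$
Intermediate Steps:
$L = -10$ ($L = 5 \left(-2\right) = -10$)
$k{\left(q,m \right)} = 2 + m + q$ ($k{\left(q,m \right)} = 2 + \left(q + m\right) = 2 + \left(m + q\right) = 2 + m + q$)
$n{\left(T \right)} = - 10 T^{2}$
$W{\left(P,o \right)} = \left(P + o\right) \left(5 + o + \sqrt{4 + P}\right)$ ($W{\left(P,o \right)} = \left(P + o\right) \left(o + \left(2 + \sqrt{P + 4} + 3\right)\right) = \left(P + o\right) \left(o + \left(2 + \sqrt{4 + P} + 3\right)\right) = \left(P + o\right) \left(o + \left(5 + \sqrt{4 + P}\right)\right) = \left(P + o\right) \left(5 + o + \sqrt{4 + P}\right)$)
$W{\left(3,n{\left(6 \right)} \right)} \left(23 - 109\right) = \left(\left(- 10 \cdot 6^{2}\right)^{2} + 3 \left(- 10 \cdot 6^{2}\right) + 3 \left(5 + \sqrt{4 + 3}\right) + - 10 \cdot 6^{2} \left(5 + \sqrt{4 + 3}\right)\right) \left(23 - 109\right) = \left(\left(\left(-10\right) 36\right)^{2} + 3 \left(\left(-10\right) 36\right) + 3 \left(5 + \sqrt{7}\right) + \left(-10\right) 36 \left(5 + \sqrt{7}\right)\right) \left(-86\right) = \left(\left(-360\right)^{2} + 3 \left(-360\right) + \left(15 + 3 \sqrt{7}\right) - 360 \left(5 + \sqrt{7}\right)\right) \left(-86\right) = \left(129600 - 1080 + \left(15 + 3 \sqrt{7}\right) - \left(1800 + 360 \sqrt{7}\right)\right) \left(-86\right) = \left(126735 - 357 \sqrt{7}\right) \left(-86\right) = -10899210 + 30702 \sqrt{7}$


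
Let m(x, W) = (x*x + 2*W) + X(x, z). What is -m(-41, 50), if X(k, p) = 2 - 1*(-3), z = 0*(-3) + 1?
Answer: -1786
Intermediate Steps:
z = 1 (z = 0 + 1 = 1)
X(k, p) = 5 (X(k, p) = 2 + 3 = 5)
m(x, W) = 5 + x² + 2*W (m(x, W) = (x*x + 2*W) + 5 = (x² + 2*W) + 5 = 5 + x² + 2*W)
-m(-41, 50) = -(5 + (-41)² + 2*50) = -(5 + 1681 + 100) = -1*1786 = -1786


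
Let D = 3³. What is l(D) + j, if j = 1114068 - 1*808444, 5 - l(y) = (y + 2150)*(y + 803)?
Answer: -1501281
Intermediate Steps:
D = 27
l(y) = 5 - (803 + y)*(2150 + y) (l(y) = 5 - (y + 2150)*(y + 803) = 5 - (2150 + y)*(803 + y) = 5 - (803 + y)*(2150 + y))
j = 305624 (j = 1114068 - 808444 = 305624)
l(D) + j = (-1726445 - 1*27² - 2953*27) + 305624 = (-1726445 - 1*729 - 79731) + 305624 = (-1726445 - 729 - 79731) + 305624 = -1806905 + 305624 = -1501281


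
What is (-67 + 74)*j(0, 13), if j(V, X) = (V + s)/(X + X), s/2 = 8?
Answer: 56/13 ≈ 4.3077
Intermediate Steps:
s = 16 (s = 2*8 = 16)
j(V, X) = (16 + V)/(2*X) (j(V, X) = (V + 16)/(X + X) = (16 + V)/((2*X)) = (16 + V)*(1/(2*X)) = (16 + V)/(2*X))
(-67 + 74)*j(0, 13) = (-67 + 74)*((1/2)*(16 + 0)/13) = 7*((1/2)*(1/13)*16) = 7*(8/13) = 56/13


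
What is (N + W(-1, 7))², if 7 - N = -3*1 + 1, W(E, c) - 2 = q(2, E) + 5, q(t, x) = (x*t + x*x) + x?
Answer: 196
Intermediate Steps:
q(t, x) = x + x² + t*x (q(t, x) = (t*x + x²) + x = (x² + t*x) + x = x + x² + t*x)
W(E, c) = 7 + E*(3 + E) (W(E, c) = 2 + (E*(1 + 2 + E) + 5) = 2 + (E*(3 + E) + 5) = 2 + (5 + E*(3 + E)) = 7 + E*(3 + E))
N = 9 (N = 7 - (-3*1 + 1) = 7 - (-3 + 1) = 7 - 1*(-2) = 7 + 2 = 9)
(N + W(-1, 7))² = (9 + (7 - (3 - 1)))² = (9 + (7 - 1*2))² = (9 + (7 - 2))² = (9 + 5)² = 14² = 196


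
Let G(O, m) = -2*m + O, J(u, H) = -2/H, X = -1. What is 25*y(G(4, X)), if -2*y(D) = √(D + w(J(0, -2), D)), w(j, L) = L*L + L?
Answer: -50*√3 ≈ -86.603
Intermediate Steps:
G(O, m) = O - 2*m
w(j, L) = L + L² (w(j, L) = L² + L = L + L²)
y(D) = -√(D + D*(1 + D))/2
25*y(G(4, X)) = 25*(-√(2 + (4 - 2*(-1)))*√(4 - 2*(-1))/2) = 25*(-√(2 + (4 + 2))*√(4 + 2)/2) = 25*(-√6*√(2 + 6)/2) = 25*(-4*√3/2) = 25*(-2*√3) = -50*√3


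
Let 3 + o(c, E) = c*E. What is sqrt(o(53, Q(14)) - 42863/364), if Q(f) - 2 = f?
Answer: 3*sqrt(2676583)/182 ≈ 26.967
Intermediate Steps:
Q(f) = 2 + f
o(c, E) = -3 + E*c (o(c, E) = -3 + c*E = -3 + E*c)
sqrt(o(53, Q(14)) - 42863/364) = sqrt((-3 + (2 + 14)*53) - 42863/364) = sqrt((-3 + 16*53) - 42863*1/364) = sqrt((-3 + 848) - 42863/364) = sqrt(845 - 42863/364) = sqrt(264717/364) = 3*sqrt(2676583)/182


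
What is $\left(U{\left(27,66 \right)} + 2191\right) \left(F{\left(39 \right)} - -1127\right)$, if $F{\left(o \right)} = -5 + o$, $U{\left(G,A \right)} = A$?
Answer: $2620377$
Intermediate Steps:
$\left(U{\left(27,66 \right)} + 2191\right) \left(F{\left(39 \right)} - -1127\right) = \left(66 + 2191\right) \left(\left(-5 + 39\right) - -1127\right) = 2257 \left(34 + 1127\right) = 2257 \cdot 1161 = 2620377$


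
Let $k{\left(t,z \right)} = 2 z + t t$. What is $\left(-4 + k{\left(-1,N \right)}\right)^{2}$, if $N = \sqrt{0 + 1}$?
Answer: $1$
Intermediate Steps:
$N = 1$ ($N = \sqrt{1} = 1$)
$k{\left(t,z \right)} = t^{2} + 2 z$ ($k{\left(t,z \right)} = 2 z + t^{2} = t^{2} + 2 z$)
$\left(-4 + k{\left(-1,N \right)}\right)^{2} = \left(-4 + \left(\left(-1\right)^{2} + 2 \cdot 1\right)\right)^{2} = \left(-4 + \left(1 + 2\right)\right)^{2} = \left(-4 + 3\right)^{2} = \left(-1\right)^{2} = 1$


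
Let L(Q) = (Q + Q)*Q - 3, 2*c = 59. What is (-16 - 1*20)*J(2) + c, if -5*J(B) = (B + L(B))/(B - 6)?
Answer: 169/10 ≈ 16.900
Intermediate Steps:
c = 59/2 (c = (1/2)*59 = 59/2 ≈ 29.500)
L(Q) = -3 + 2*Q**2 (L(Q) = (2*Q)*Q - 3 = 2*Q**2 - 3 = -3 + 2*Q**2)
J(B) = -(-3 + B + 2*B**2)/(5*(-6 + B)) (J(B) = -(B + (-3 + 2*B**2))/(5*(B - 6)) = -(-3 + B + 2*B**2)/(5*(-6 + B)))
(-16 - 1*20)*J(2) + c = (-16 - 1*20)*((3 - 1*2 - 2*2**2)/(5*(-6 + 2))) + 59/2 = (-16 - 20)*((1/5)*(3 - 2 - 2*4)/(-4)) + 59/2 = -36*(-1)*(3 - 2 - 8)/(5*4) + 59/2 = -36*(-1)*(-7)/(5*4) + 59/2 = -36*7/20 + 59/2 = -63/5 + 59/2 = 169/10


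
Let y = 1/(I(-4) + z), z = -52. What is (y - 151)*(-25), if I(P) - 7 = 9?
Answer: 135925/36 ≈ 3775.7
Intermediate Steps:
I(P) = 16 (I(P) = 7 + 9 = 16)
y = -1/36 (y = 1/(16 - 52) = 1/(-36) = -1/36 ≈ -0.027778)
(y - 151)*(-25) = (-1/36 - 151)*(-25) = -5437/36*(-25) = 135925/36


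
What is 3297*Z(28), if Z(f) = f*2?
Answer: 184632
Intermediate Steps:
Z(f) = 2*f
3297*Z(28) = 3297*(2*28) = 3297*56 = 184632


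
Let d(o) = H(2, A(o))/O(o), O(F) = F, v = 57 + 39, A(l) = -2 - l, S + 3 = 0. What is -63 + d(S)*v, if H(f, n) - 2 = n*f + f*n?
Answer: -255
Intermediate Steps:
S = -3 (S = -3 + 0 = -3)
v = 96
H(f, n) = 2 + 2*f*n (H(f, n) = 2 + (n*f + f*n) = 2 + (f*n + f*n) = 2 + 2*f*n)
d(o) = (-6 - 4*o)/o (d(o) = (2 + 2*2*(-2 - o))/o = (2 + (-8 - 4*o))/o = (-6 - 4*o)/o)
-63 + d(S)*v = -63 + (-4 - 6/(-3))*96 = -63 + (-4 - 6*(-1/3))*96 = -63 + (-4 + 2)*96 = -63 - 2*96 = -63 - 192 = -255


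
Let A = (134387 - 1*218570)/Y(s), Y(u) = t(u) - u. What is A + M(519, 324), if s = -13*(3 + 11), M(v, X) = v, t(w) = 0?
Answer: 10275/182 ≈ 56.456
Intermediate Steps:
s = -182 (s = -13*14 = -182)
Y(u) = -u (Y(u) = 0 - u = -u)
A = -84183/182 (A = (134387 - 1*218570)/((-1*(-182))) = (134387 - 218570)/182 = -84183*1/182 = -84183/182 ≈ -462.54)
A + M(519, 324) = -84183/182 + 519 = 10275/182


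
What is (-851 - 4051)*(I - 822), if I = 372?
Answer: 2205900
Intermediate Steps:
(-851 - 4051)*(I - 822) = (-851 - 4051)*(372 - 822) = -4902*(-450) = 2205900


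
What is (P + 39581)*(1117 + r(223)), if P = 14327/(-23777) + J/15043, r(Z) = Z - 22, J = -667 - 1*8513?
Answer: 18658656878726660/357677411 ≈ 5.2166e+7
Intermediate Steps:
J = -9180 (J = -667 - 8513 = -9180)
r(Z) = -22 + Z
P = -433793921/357677411 (P = 14327/(-23777) - 9180/15043 = 14327*(-1/23777) - 9180*1/15043 = -14327/23777 - 9180/15043 = -433793921/357677411 ≈ -1.2128)
(P + 39581)*(1117 + r(223)) = (-433793921/357677411 + 39581)*(1117 + (-22 + 223)) = 14156795810870*(1117 + 201)/357677411 = (14156795810870/357677411)*1318 = 18658656878726660/357677411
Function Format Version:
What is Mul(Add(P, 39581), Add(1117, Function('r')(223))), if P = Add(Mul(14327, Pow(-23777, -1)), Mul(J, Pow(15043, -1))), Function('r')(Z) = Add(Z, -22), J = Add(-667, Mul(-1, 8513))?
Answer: Rational(18658656878726660, 357677411) ≈ 5.2166e+7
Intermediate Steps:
J = -9180 (J = Add(-667, -8513) = -9180)
Function('r')(Z) = Add(-22, Z)
P = Rational(-433793921, 357677411) (P = Add(Mul(14327, Pow(-23777, -1)), Mul(-9180, Pow(15043, -1))) = Add(Mul(14327, Rational(-1, 23777)), Mul(-9180, Rational(1, 15043))) = Add(Rational(-14327, 23777), Rational(-9180, 15043)) = Rational(-433793921, 357677411) ≈ -1.2128)
Mul(Add(P, 39581), Add(1117, Function('r')(223))) = Mul(Add(Rational(-433793921, 357677411), 39581), Add(1117, Add(-22, 223))) = Mul(Rational(14156795810870, 357677411), Add(1117, 201)) = Mul(Rational(14156795810870, 357677411), 1318) = Rational(18658656878726660, 357677411)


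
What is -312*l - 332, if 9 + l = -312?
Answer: 99820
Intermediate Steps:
l = -321 (l = -9 - 312 = -321)
-312*l - 332 = -312*(-321) - 332 = 100152 - 332 = 99820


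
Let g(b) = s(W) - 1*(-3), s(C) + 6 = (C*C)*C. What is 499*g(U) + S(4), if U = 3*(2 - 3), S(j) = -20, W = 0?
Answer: -1517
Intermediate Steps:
U = -3 (U = 3*(-1) = -3)
s(C) = -6 + C³ (s(C) = -6 + (C*C)*C = -6 + C²*C = -6 + C³)
g(b) = -3 (g(b) = (-6 + 0³) - 1*(-3) = (-6 + 0) + 3 = -6 + 3 = -3)
499*g(U) + S(4) = 499*(-3) - 20 = -1497 - 20 = -1517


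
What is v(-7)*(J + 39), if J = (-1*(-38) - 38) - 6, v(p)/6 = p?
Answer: -1386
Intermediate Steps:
v(p) = 6*p
J = -6 (J = (38 - 38) - 6 = 0 - 6 = -6)
v(-7)*(J + 39) = (6*(-7))*(-6 + 39) = -42*33 = -1386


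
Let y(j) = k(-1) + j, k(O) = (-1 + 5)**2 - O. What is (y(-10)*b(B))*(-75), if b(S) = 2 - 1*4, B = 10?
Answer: 1050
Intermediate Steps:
k(O) = 16 - O (k(O) = 4**2 - O = 16 - O)
y(j) = 17 + j (y(j) = (16 - 1*(-1)) + j = (16 + 1) + j = 17 + j)
b(S) = -2 (b(S) = 2 - 4 = -2)
(y(-10)*b(B))*(-75) = ((17 - 10)*(-2))*(-75) = (7*(-2))*(-75) = -14*(-75) = 1050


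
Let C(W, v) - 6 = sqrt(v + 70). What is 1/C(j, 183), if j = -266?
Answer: -6/217 + sqrt(253)/217 ≈ 0.045650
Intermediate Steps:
C(W, v) = 6 + sqrt(70 + v) (C(W, v) = 6 + sqrt(v + 70) = 6 + sqrt(70 + v))
1/C(j, 183) = 1/(6 + sqrt(70 + 183)) = 1/(6 + sqrt(253))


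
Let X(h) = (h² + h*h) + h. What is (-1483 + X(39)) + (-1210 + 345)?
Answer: 733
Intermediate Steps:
X(h) = h + 2*h² (X(h) = (h² + h²) + h = 2*h² + h = h + 2*h²)
(-1483 + X(39)) + (-1210 + 345) = (-1483 + 39*(1 + 2*39)) + (-1210 + 345) = (-1483 + 39*(1 + 78)) - 865 = (-1483 + 39*79) - 865 = (-1483 + 3081) - 865 = 1598 - 865 = 733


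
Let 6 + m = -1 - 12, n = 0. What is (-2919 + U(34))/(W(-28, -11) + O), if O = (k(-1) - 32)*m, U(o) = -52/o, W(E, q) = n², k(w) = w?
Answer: -49649/10659 ≈ -4.6579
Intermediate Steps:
m = -19 (m = -6 + (-1 - 12) = -6 - 13 = -19)
W(E, q) = 0 (W(E, q) = 0² = 0)
O = 627 (O = (-1 - 32)*(-19) = -33*(-19) = 627)
(-2919 + U(34))/(W(-28, -11) + O) = (-2919 - 52/34)/(0 + 627) = (-2919 - 52*1/34)/627 = (-2919 - 26/17)*(1/627) = -49649/17*1/627 = -49649/10659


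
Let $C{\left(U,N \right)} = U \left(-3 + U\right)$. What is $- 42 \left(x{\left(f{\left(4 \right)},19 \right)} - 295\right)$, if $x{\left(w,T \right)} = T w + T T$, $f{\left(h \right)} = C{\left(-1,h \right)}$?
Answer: $-5964$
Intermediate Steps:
$f{\left(h \right)} = 4$ ($f{\left(h \right)} = - (-3 - 1) = \left(-1\right) \left(-4\right) = 4$)
$x{\left(w,T \right)} = T^{2} + T w$ ($x{\left(w,T \right)} = T w + T^{2} = T^{2} + T w$)
$- 42 \left(x{\left(f{\left(4 \right)},19 \right)} - 295\right) = - 42 \left(19 \left(19 + 4\right) - 295\right) = - 42 \left(19 \cdot 23 - 295\right) = - 42 \left(437 - 295\right) = \left(-42\right) 142 = -5964$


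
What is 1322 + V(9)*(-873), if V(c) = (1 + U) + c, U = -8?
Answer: -424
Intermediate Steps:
V(c) = -7 + c (V(c) = (1 - 8) + c = -7 + c)
1322 + V(9)*(-873) = 1322 + (-7 + 9)*(-873) = 1322 + 2*(-873) = 1322 - 1746 = -424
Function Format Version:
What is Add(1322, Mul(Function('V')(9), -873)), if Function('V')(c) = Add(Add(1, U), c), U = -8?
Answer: -424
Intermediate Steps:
Function('V')(c) = Add(-7, c) (Function('V')(c) = Add(Add(1, -8), c) = Add(-7, c))
Add(1322, Mul(Function('V')(9), -873)) = Add(1322, Mul(Add(-7, 9), -873)) = Add(1322, Mul(2, -873)) = Add(1322, -1746) = -424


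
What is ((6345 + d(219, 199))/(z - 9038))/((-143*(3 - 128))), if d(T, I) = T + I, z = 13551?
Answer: 6763/80669875 ≈ 8.3836e-5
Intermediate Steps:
d(T, I) = I + T
((6345 + d(219, 199))/(z - 9038))/((-143*(3 - 128))) = ((6345 + (199 + 219))/(13551 - 9038))/((-143*(3 - 128))) = ((6345 + 418)/4513)/((-143*(-125))) = (6763*(1/4513))/17875 = (6763/4513)*(1/17875) = 6763/80669875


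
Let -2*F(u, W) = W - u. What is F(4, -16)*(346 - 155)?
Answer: 1910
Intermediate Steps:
F(u, W) = u/2 - W/2 (F(u, W) = -(W - u)/2 = u/2 - W/2)
F(4, -16)*(346 - 155) = ((½)*4 - ½*(-16))*(346 - 155) = (2 + 8)*191 = 10*191 = 1910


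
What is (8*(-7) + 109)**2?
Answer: 2809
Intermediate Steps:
(8*(-7) + 109)**2 = (-56 + 109)**2 = 53**2 = 2809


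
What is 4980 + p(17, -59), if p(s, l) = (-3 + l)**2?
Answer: 8824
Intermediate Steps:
4980 + p(17, -59) = 4980 + (-3 - 59)**2 = 4980 + (-62)**2 = 4980 + 3844 = 8824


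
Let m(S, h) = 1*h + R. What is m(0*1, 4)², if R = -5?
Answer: 1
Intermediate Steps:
m(S, h) = -5 + h (m(S, h) = 1*h - 5 = h - 5 = -5 + h)
m(0*1, 4)² = (-5 + 4)² = (-1)² = 1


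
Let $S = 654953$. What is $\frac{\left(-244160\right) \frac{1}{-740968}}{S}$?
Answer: $\frac{30520}{60662401813} \approx 5.0311 \cdot 10^{-7}$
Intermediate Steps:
$\frac{\left(-244160\right) \frac{1}{-740968}}{S} = \frac{\left(-244160\right) \frac{1}{-740968}}{654953} = \left(-244160\right) \left(- \frac{1}{740968}\right) \frac{1}{654953} = \frac{30520}{92621} \cdot \frac{1}{654953} = \frac{30520}{60662401813}$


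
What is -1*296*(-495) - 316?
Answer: 146204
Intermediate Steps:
-1*296*(-495) - 316 = -296*(-495) - 316 = 146520 - 316 = 146204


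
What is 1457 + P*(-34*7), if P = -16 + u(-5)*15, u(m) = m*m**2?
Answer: 451515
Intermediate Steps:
u(m) = m**3
P = -1891 (P = -16 + (-5)**3*15 = -16 - 125*15 = -16 - 1875 = -1891)
1457 + P*(-34*7) = 1457 - (-64294)*7 = 1457 - 1891*(-238) = 1457 + 450058 = 451515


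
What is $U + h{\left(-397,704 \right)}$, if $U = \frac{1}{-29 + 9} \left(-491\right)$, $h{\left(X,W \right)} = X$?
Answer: $- \frac{7449}{20} \approx -372.45$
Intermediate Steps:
$U = \frac{491}{20}$ ($U = \frac{1}{-20} \left(-491\right) = \left(- \frac{1}{20}\right) \left(-491\right) = \frac{491}{20} \approx 24.55$)
$U + h{\left(-397,704 \right)} = \frac{491}{20} - 397 = - \frac{7449}{20}$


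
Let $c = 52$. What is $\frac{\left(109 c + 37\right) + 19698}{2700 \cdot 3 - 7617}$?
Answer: $\frac{3629}{69} \approx 52.594$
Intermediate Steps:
$\frac{\left(109 c + 37\right) + 19698}{2700 \cdot 3 - 7617} = \frac{\left(109 \cdot 52 + 37\right) + 19698}{2700 \cdot 3 - 7617} = \frac{\left(5668 + 37\right) + 19698}{8100 - 7617} = \frac{5705 + 19698}{483} = 25403 \cdot \frac{1}{483} = \frac{3629}{69}$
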